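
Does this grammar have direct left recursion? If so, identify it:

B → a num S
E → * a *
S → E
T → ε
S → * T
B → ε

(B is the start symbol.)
No direct left recursion

Direct left recursion occurs when N → N α for some non-terminal N (the right-hand side begins with the left-hand side itself).

B → a num S: starts with a
E → * a *: starts with '*'
S → E: starts with E
T → ε: starts with ε
S → * T: starts with '*'
B → ε: starts with ε

No direct left recursion found.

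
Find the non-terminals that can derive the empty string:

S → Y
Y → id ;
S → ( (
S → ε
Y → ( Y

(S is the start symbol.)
{ 'S' }

ε-productions: S → ε
So S is immediately nullable.
No further non-terminal can be added: every production for the remaining non-terminals contains a terminal or a non-nullable non-terminal.
Nullable = { 'S' }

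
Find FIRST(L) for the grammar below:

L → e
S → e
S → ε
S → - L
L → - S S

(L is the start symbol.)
To compute FIRST(L), examine every production with L on the left-hand side, reading each right-hand side left to right until a non-nullable symbol is reached.

From L → e:
  - e is a terminal: add 'e' and stop
From L → - S S:
  - '-' is a terminal: add '-' and stop

Collecting: FIRST(L) = { '-', 'e' }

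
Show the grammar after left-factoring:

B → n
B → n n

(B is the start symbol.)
B → n B'
B' → ε
B' → n

Left-factoring transforms A → αβ₁ | αβ₂ into A → αA' and A' → β₁ | β₂
(α is the longest common prefix among the alternatives). Repeat until
no nonterminal has two alternatives with a common prefix.

Round 1: B has alternatives sharing prefix 'n'. Introduce B': B → n B'
  Add: B' → ε
  Add: B' → n

No remaining common prefixes — done.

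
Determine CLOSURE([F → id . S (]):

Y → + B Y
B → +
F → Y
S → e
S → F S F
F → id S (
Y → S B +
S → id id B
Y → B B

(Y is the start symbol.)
Start with: [F → id . S (]
  [F → id . S (] has the dot before S: add [S → . e], [S → . F S F], [S → . id id B]
  [S → . F S F] has the dot before F: add [F → . Y], [F → . id S (]
  [F → . Y] has the dot before Y: add [Y → . + B Y], [Y → . S B +], [Y → . B B]
  [Y → . B B] has the dot before B: add [B → . +]
No further items can be added.

CLOSURE = { [B → . +], [F → . Y], [F → . id S (], [F → id . S (], [S → . F S F], [S → . e], [S → . id id B], [Y → . + B Y], [Y → . B B], [Y → . S B +] }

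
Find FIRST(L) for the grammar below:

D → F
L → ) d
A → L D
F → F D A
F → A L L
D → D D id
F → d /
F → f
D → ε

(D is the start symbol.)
{ ')' }

To compute FIRST(L), examine every production with L on the left-hand side, reading each right-hand side left to right until a non-nullable symbol is reached.

From L → ) d:
  - ')' is a terminal: add ')' and stop

Collecting: FIRST(L) = { ')' }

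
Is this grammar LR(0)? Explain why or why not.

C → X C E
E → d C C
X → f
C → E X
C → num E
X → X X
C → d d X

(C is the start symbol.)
A grammar is LR(0) if no state in the canonical LR(0) collection has:
  - both a shift item (dot before a terminal) and a complete item (shift-reduce conflict), or
  - two or more complete items (reduce-reduce conflict; the accept item [C' → C .] counts as a complete item here).

Augment with C' → C and build the canonical LR(0) collection (I0 = CLOSURE({[C' → . C]}), then GOTO on every symbol after a dot until no new states appear). It has 18 states:
  I0: { [C → . E X], [C → . X C E], [C → . d d X], [C → . num E], [C' → . C], [E → . d C C], [X → . X X], [X → . f] }  — shift
  I1: { [C' → C .] }  — accept
  I2: { [C → E . X], [X → . X X], [X → . f] }  — shift
  I3: { [C → . E X], [C → . X C E], [C → . d d X], [C → . num E], [C → X . C E], [E → . d C C], [X → . X X], [X → . f], [X → X . X] }  — shift
  I4: { [C → . E X], [C → . X C E], [C → . d d X], [C → . num E], [C → d . d X], [E → . d C C], [E → d . C C], [X → . X X], [X → . f] }  — shift
  I5: { [X → f .] }  — reduce
  I6: { [C → num . E], [E → . d C C] }  — shift
  I7: { [C → num E .] }  — reduce
  I8: { [C → . E X], [C → . X C E], [C → . d d X], [C → . num E], [E → . d C C], [E → d . C C], [X → . X X], [X → . f] }  — shift
  I9: { [C → . E X], [C → . X C E], [C → . d d X], [C → . num E], [E → . d C C], [E → d C . C], [X → . X X], [X → . f] }  — shift
  I10: { [E → d C C .] }  — reduce
  I11: { [C → . E X], [C → . X C E], [C → . d d X], [C → . num E], [C → d . d X], [C → d d . X], [E → . d C C], [E → d . C C], [X → . X X], [X → . f] }  — shift
  I12: { [C → . E X], [C → . X C E], [C → . d d X], [C → . num E], [C → X . C E], [C → d d X .], [E → . d C C], [X → . X X], [X → . f], [X → X . X] }  — shift, reduce
  I13: { [C → X C . E], [E → . d C C] }  — shift
  I14: { [C → . E X], [C → . X C E], [C → . d d X], [C → . num E], [C → X . C E], [E → . d C C], [X → . X X], [X → . f], [X → X . X], [X → X X .] }  — shift, reduce
  I15: { [C → X C E .] }  — reduce
  I16: { [C → E X .], [X → . X X], [X → . f], [X → X . X] }  — shift, reduce
  I17: { [X → . X X], [X → . f], [X → X . X], [X → X X .] }  — shift, reduce

Conflict in state I12:
  Shift-reduce conflict between [C → d d X .] and [C → . d d X]
So the grammar is NOT LR(0).

Answer: No. Shift-reduce conflict between [C → d d X .] and [C → . d d X]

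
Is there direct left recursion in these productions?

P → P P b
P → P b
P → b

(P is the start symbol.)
Direct left recursion occurs when N → N α for some non-terminal N (the right-hand side begins with the left-hand side itself).

P → P P b: LEFT RECURSIVE (starts with P)
P → P b: LEFT RECURSIVE (starts with P)
P → b: starts with b

The grammar has direct left recursion on: P.

Answer: Yes, P is left-recursive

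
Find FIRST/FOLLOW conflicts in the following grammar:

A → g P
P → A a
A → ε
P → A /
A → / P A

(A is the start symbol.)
Yes. A → '/' P A with FOLLOW(A) on { '/' }

A FIRST/FOLLOW conflict occurs when a non-terminal N has a nullable alternative N → β (β ⇒* ε) and another alternative N → α with FIRST(α) ∩ FOLLOW(N) ≠ ∅: on such a lookahead the parser cannot decide between expanding α and letting N vanish via β.

Nullable non-terminals: A.

A: nullable alternative(s) A → ε; FOLLOW(A) = { $, '/', 'a' }
  A → g P: FIRST \ {ε} = { 'g' } — disjoint from FOLLOW(A)
  A → ε: FIRST \ {ε} = { } — this is the only nullable alternative, skip
  A → / P A: FIRST \ {ε} = { '/' } — overlaps FOLLOW(A) on { '/' }: CONFLICT

P has no nullable alternative, so no FIRST/FOLLOW check is needed there.

So the grammar has 1 FIRST/FOLLOW conflict (marked CONFLICT above).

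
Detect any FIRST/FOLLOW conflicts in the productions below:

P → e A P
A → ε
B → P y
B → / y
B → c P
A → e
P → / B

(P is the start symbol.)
A FIRST/FOLLOW conflict occurs when a non-terminal N has a nullable alternative N → β (β ⇒* ε) and another alternative N → α with FIRST(α) ∩ FOLLOW(N) ≠ ∅: on such a lookahead the parser cannot decide between expanding α and letting N vanish via β.

Nullable non-terminals: A.

A: nullable alternative(s) A → ε; FOLLOW(A) = { '/', 'e' }
  A → ε: FIRST \ {ε} = { } — this is the only nullable alternative, skip
  A → e: FIRST \ {ε} = { 'e' } — overlaps FOLLOW(A) on { 'e' }: CONFLICT

B, P have no nullable alternative, so no FIRST/FOLLOW check is needed there.

So the grammar has 1 FIRST/FOLLOW conflict (marked CONFLICT above).

Answer: Yes. A → e with FOLLOW(A) on { 'e' }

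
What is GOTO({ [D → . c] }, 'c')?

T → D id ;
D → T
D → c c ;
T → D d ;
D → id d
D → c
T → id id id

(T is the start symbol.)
GOTO(I, 'c') = CLOSURE({ [A → αX.β] : [A → α.Xβ] ∈ I, X = 'c' })

Items with dot before 'c', with the dot advanced:
  [D → . c] → [D → c .]
Closure adds nothing (no advanced item has the dot before a non-terminal).

GOTO = { [D → c .] }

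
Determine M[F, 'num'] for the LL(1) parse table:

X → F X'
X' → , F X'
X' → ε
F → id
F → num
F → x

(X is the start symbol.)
F → num

To find M[F, 'num'], we find productions for F where 'num' is in the predict set (PREDICT(N → α) = (FIRST(α) \ {ε}) ∪ (FOLLOW(N) if α ⇒* ε)).

F → id: PREDICT = { 'id' }
F → num: PREDICT = { 'num' }
  'num' is in predict set, so this production goes in M[F, 'num']
F → x: PREDICT = { 'x' }

M[F, 'num'] = F → num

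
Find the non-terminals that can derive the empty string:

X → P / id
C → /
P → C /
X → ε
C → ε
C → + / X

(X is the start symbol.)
A non-terminal is nullable if it can derive ε (the empty string): either it has an ε-production, or it has a production whose right-hand side consists entirely of nullable non-terminals.

ε-productions: X → ε, C → ε
So X, C are immediately nullable.
No further non-terminal can be added: every production for the remaining non-terminals contains a terminal or a non-nullable non-terminal.
Nullable = { 'C', 'X' }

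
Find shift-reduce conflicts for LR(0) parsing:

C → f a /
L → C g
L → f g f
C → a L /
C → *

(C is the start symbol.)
No shift-reduce conflicts

Augment with C' → C and build the canonical LR(0) collection (I0 = CLOSURE({[C' → . C]}), then GOTO on every symbol after a dot until no new states appear). It has 14 states:
  I0: { [C → . *], [C → . a L /], [C → . f a /], [C' → . C] }  — shift
  I1: { [C → * .] }  — reduce
  I2: { [C' → C .] }  — accept
  I3: { [C → . *], [C → . a L /], [C → . f a /], [C → a . L /], [L → . C g], [L → . f g f] }  — shift
  I4: { [C → f . a /] }  — shift
  I5: { [C → f a . /] }  — shift
  I6: { [C → f a / .] }  — reduce
  I7: { [L → C . g] }  — shift
  I8: { [C → a L . /] }  — shift
  I9: { [C → f . a /], [L → f . g f] }  — shift
  I10: { [L → f g . f] }  — shift
  I11: { [L → f g f .] }  — reduce
  I12: { [C → a L / .] }  — reduce
  I13: { [L → C g .] }  — reduce

No state contains both a complete item and a shift item.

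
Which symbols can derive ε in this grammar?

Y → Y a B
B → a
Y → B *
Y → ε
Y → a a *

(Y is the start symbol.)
{ 'Y' }

A non-terminal is nullable if it can derive ε (the empty string): either it has an ε-production, or it has a production whose right-hand side consists entirely of nullable non-terminals.

ε-productions: Y → ε
So Y is immediately nullable.
No further non-terminal can be added: every production for the remaining non-terminals contains a terminal or a non-nullable non-terminal.
Nullable = { 'Y' }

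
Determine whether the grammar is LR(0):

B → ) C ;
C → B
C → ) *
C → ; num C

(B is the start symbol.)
Yes, the grammar is LR(0)

Augment with B' → B and build the canonical LR(0) collection (I0 = CLOSURE({[B' → . B]}), then GOTO on every symbol after a dot until no new states appear). It has 11 states:
  I0: { [B → . ) C ;], [B' → . B] }  — shift
  I1: { [B → ) . C ;], [B → . ) C ;], [C → . ) *], [C → . ; num C], [C → . B] }  — shift
  I2: { [B' → B .] }  — accept
  I3: { [B → ) . C ;], [B → . ) C ;], [C → ) . *], [C → . ) *], [C → . ; num C], [C → . B] }  — shift
  I4: { [C → ; . num C] }  — shift
  I5: { [C → B .] }  — reduce
  I6: { [B → ) C . ;] }  — shift
  I7: { [B → ) C ; .] }  — reduce
  I8: { [B → . ) C ;], [C → . ) *], [C → . ; num C], [C → . B], [C → ; num . C] }  — shift
  I9: { [C → ; num C .] }  — reduce
  I10: { [C → ) * .] }  — reduce

Every state is either a pure shift/goto state or contains exactly one complete item and nothing to shift — no conflicts. The grammar is LR(0).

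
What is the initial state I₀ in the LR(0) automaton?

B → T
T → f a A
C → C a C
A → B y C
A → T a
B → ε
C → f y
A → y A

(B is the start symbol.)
{ [B → . T], [B → .], [B' → . B], [T → . f a A] }

First, augment the grammar with B' → B
I₀ = CLOSURE({ [B' → . B] }):
  [B' → . B] has the dot before B: add [B → . T], [B → .]
  [B → . T] has the dot before T: add [T → . f a A]
No further items can be added.

I₀ = { [B → . T], [B → .], [B' → . B], [T → . f a A] }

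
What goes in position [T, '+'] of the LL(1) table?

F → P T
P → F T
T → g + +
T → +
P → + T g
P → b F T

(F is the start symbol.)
To find M[T, '+'], we find productions for T where '+' is in the predict set (PREDICT(N → α) = (FIRST(α) \ {ε}) ∪ (FOLLOW(N) if α ⇒* ε)).

T → g + +: PREDICT = { 'g' }
T → +: PREDICT = { '+' }
  '+' is in predict set, so this production goes in M[T, '+']

M[T, '+'] = T → +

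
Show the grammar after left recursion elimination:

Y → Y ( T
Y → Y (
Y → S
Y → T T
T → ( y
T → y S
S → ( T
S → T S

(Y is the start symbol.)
Y is directly left-recursive. The standard transformation for
  A → A α₁ | ... | A α_m | β₁ | ... | β_n
is
  A  → β₁ A' | ... | β_n A'
  A' → α₁ A' | ... | α_m A' | ε

Y → S becomes Y → S Y'
Y → T T becomes Y → T T Y'
Y → Y ( T becomes Y' → ( T Y'
Y → Y ( becomes Y' → ( Y'
Add Y' → ε

Productions for other non-terminals are unchanged:
  T → ( y
  T → y S
  S → ( T
  S → T S

Resulting grammar:
Y → S Y'
Y → T T Y'
Y' → ( T Y'
Y' → ( Y'
Y' → ε
T → ( y
T → y S
S → ( T
S → T S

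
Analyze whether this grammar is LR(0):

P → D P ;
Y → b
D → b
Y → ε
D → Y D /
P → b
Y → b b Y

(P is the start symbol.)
No. Shift-reduce conflict between [Y → .] and [D → . b]

Augment with P' → P and build the canonical LR(0) collection (I0 = CLOSURE({[P' → . P]}), then GOTO on every symbol after a dot until no new states appear). It has 13 states:
  I0: { [D → . Y D /], [D → . b], [P → . D P ;], [P → . b], [P' → . P], [Y → . b b Y], [Y → . b], [Y → .] }  — shift, reduce
  I1: { [D → . Y D /], [D → . b], [P → . D P ;], [P → . b], [P → D . P ;], [Y → . b b Y], [Y → . b], [Y → .] }  — shift, reduce
  I2: { [P' → P .] }  — accept
  I3: { [D → . Y D /], [D → . b], [D → Y . D /], [Y → . b b Y], [Y → . b], [Y → .] }  — shift, reduce
  I4: { [D → b .], [P → b .], [Y → b . b Y], [Y → b .] }  — shift, 3 reduces
  I5: { [Y → . b b Y], [Y → . b], [Y → .], [Y → b b . Y] }  — shift, reduce
  I6: { [Y → b b Y .] }  — reduce
  I7: { [Y → b . b Y], [Y → b .] }  — shift, reduce
  I8: { [D → Y D . /] }  — shift
  I9: { [D → b .], [Y → b . b Y], [Y → b .] }  — shift, 2 reduces
  I10: { [D → Y D / .] }  — reduce
  I11: { [P → D P . ;] }  — shift
  I12: { [P → D P ; .] }  — reduce

Conflict in state I0:
  Shift-reduce conflict between [Y → .] and [D → . b]
So the grammar is NOT LR(0).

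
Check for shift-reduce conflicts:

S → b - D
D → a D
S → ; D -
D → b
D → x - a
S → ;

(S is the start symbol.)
Yes — I1: [S → ; .] vs [D → . a D]

A shift-reduce conflict occurs when an LR(0) state has both:
  - a complete (reduce) item [A → α .] (dot at the end), and
  - a shift item [B → β . c γ] (dot before a terminal).

Augment with S' → S and build the canonical LR(0) collection (I0 = CLOSURE({[S' → . S]}), then GOTO on every symbol after a dot until no new states appear). It has 14 states:
  I0: { [S → . ; D -], [S → . ;], [S → . b - D], [S' → . S] }  — shift
  I1: { [D → . a D], [D → . b], [D → . x - a], [S → ; . D -], [S → ; .] }  — shift, reduce
  I2: { [S' → S .] }  — accept
  I3: { [S → b . - D] }  — shift
  I4: { [D → . a D], [D → . b], [D → . x - a], [S → b - . D] }  — shift
  I5: { [S → b - D .] }  — reduce
  I6: { [D → . a D], [D → . b], [D → . x - a], [D → a . D] }  — shift
  I7: { [D → b .] }  — reduce
  I8: { [D → x . - a] }  — shift
  I9: { [D → x - . a] }  — shift
  I10: { [D → x - a .] }  — reduce
  I11: { [D → a D .] }  — reduce
  I12: { [S → ; D . -] }  — shift
  I13: { [S → ; D - .] }  — reduce

I1 contains reduce item [S → ; .] and shift items [D → . a D], [D → . b], [D → . x - a] — shift-reduce conflict.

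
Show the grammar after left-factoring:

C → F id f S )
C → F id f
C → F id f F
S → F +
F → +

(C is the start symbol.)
Left-factoring transforms A → αβ₁ | αβ₂ into A → αA' and A' → β₁ | β₂
(α is the longest common prefix among the alternatives). Repeat until
no nonterminal has two alternatives with a common prefix.

Round 1: C has alternatives sharing prefix 'F id f'. Introduce C': C → F id f C'
  Add: C' → S )
  Add: C' → ε
  Add: C' → F

No remaining common prefixes — done.

Resulting grammar:
C → F id f C'
C' → S )
C' → ε
C' → F
S → F +
F → +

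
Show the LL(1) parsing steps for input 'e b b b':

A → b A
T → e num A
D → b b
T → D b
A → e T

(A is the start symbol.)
Stack is shown with the top on the left.

Stack    Input      Action
--------------------------
A $      e b b b $  output A → e T
e T $    e b b b $  match 'e'
T $      b b b $    output T → D b
D b $    b b b $    output D → b b
b b b $  b b b $    match 'b'
b b $    b b $      match 'b'
b $      b $        match 'b'
$        $          accept

The string is accepted.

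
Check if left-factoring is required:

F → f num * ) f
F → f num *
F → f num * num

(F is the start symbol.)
Yes, F has productions with common prefix 'f num *'

Left-factoring is needed when two productions for the same non-terminal
share a common prefix on the right-hand side.

Productions for F:
  F → f num * ) f
  F → f num *
  F → f num * num

Found common prefix 'f num *' in productions for F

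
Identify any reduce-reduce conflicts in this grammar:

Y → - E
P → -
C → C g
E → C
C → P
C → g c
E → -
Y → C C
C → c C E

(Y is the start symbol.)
Yes — I10: [E → - .] vs [P → - .]

A reduce-reduce conflict occurs when an LR(0) state has two complete items [A → α .] and [B → β .] — both call for a reduction, and with no lookahead the parser cannot choose between them.

Augment with Y' → Y and build the canonical LR(0) collection (I0 = CLOSURE({[Y' → . Y]}), then GOTO on every symbol after a dot until no new states appear). It has 17 states:
  I0: { [C → . C g], [C → . P], [C → . c C E], [C → . g c], [P → . -], [Y → . - E], [Y → . C C], [Y' → . Y] }  — shift
  I1: { [C → . C g], [C → . P], [C → . c C E], [C → . g c], [E → . -], [E → . C], [P → - .], [P → . -], [Y → - . E] }  — shift, reduce
  I2: { [C → . C g], [C → . P], [C → . c C E], [C → . g c], [C → C . g], [P → . -], [Y → C . C] }  — shift
  I3: { [C → P .] }  — reduce
  I4: { [Y' → Y .] }  — accept
  I5: { [C → . C g], [C → . P], [C → . c C E], [C → . g c], [C → c . C E], [P → . -] }  — shift
  I6: { [C → g . c] }  — shift
  I7: { [C → g c .] }  — reduce
  I8: { [P → - .] }  — reduce
  I9: { [C → . C g], [C → . P], [C → . c C E], [C → . g c], [C → C . g], [C → c C . E], [E → . -], [E → . C], [P → . -] }  — shift
  I10: { [E → - .], [P → - .] }  — 2 reduces
  I11: { [C → C . g], [E → C .] }  — shift, reduce
  I12: { [C → c C E .] }  — reduce
  I13: { [C → C g .], [C → g . c] }  — shift, reduce
  I14: { [C → C g .] }  — reduce
  I15: { [C → C . g], [Y → C C .] }  — shift, reduce
  I16: { [Y → - E .] }  — reduce

I10 contains complete items [E → - .], [P → - .] — reduce-reduce conflict.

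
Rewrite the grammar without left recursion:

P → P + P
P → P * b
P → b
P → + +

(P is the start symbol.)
P → b P'
P → + + P'
P' → + P P'
P' → * b P'
P' → ε

P is directly left-recursive. The standard transformation for
  A → A α₁ | ... | A α_m | β₁ | ... | β_n
is
  A  → β₁ A' | ... | β_n A'
  A' → α₁ A' | ... | α_m A' | ε

P → b becomes P → b P'
P → + + becomes P → + + P'
P → P + P becomes P' → + P P'
P → P * b becomes P' → * b P'
Add P' → ε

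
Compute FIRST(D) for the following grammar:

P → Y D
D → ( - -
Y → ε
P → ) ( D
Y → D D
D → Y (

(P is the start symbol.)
{ '(' }

FIRST sets of the other non-terminals involved (by the same procedure, iterated to a fixed point):
  FIRST(Y) = { '(', ε }

From D → ( - -:
  - '(' is a terminal: add '(' and stop
From D → Y (:
  - Y is a non-terminal: add FIRST(Y) \ {ε} = { '(' }
    Y is nullable, so continue to the next symbol
  - '(' is a terminal: add '(' and stop

Collecting: FIRST(D) = { '(' }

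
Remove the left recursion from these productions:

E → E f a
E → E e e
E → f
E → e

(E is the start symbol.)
E → f E'
E → e E'
E' → f a E'
E' → e e E'
E' → ε

E is directly left-recursive. The standard transformation for
  A → A α₁ | ... | A α_m | β₁ | ... | β_n
is
  A  → β₁ A' | ... | β_n A'
  A' → α₁ A' | ... | α_m A' | ε

E → f becomes E → f E'
E → e becomes E → e E'
E → E f a becomes E' → f a E'
E → E e e becomes E' → e e E'
Add E' → ε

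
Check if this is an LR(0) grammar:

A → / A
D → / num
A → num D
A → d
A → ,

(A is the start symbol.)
Yes, the grammar is LR(0)

A grammar is LR(0) if no state in the canonical LR(0) collection has:
  - both a shift item (dot before a terminal) and a complete item (shift-reduce conflict), or
  - two or more complete items (reduce-reduce conflict; the accept item [A' → A .] counts as a complete item here).

Augment with A' → A and build the canonical LR(0) collection (I0 = CLOSURE({[A' → . A]}), then GOTO on every symbol after a dot until no new states appear). It has 10 states:
  I0: { [A → . ,], [A → . / A], [A → . d], [A → . num D], [A' → . A] }  — shift
  I1: { [A → , .] }  — reduce
  I2: { [A → . ,], [A → . / A], [A → . d], [A → . num D], [A → / . A] }  — shift
  I3: { [A' → A .] }  — accept
  I4: { [A → d .] }  — reduce
  I5: { [A → num . D], [D → . / num] }  — shift
  I6: { [D → / . num] }  — shift
  I7: { [A → num D .] }  — reduce
  I8: { [D → / num .] }  — reduce
  I9: { [A → / A .] }  — reduce

Every state is either a pure shift/goto state or contains exactly one complete item and nothing to shift — no conflicts. The grammar is LR(0).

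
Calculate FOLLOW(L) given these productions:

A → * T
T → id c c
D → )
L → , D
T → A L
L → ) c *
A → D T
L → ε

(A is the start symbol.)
{ $, ')', ',' }

To compute FOLLOW(L), find every occurrence of L on a right-hand side N → α L β: add FIRST(β) \ {ε}, and if β is empty or nullable also add FOLLOW(N). Iterate to a fixed point.

In T → A L: L is at the end, add FOLLOW(T)

The FOLLOW sets referred to above (computed the same way, to a fixed point):
  FOLLOW(T) = { $, ')', ',' }

Taking the union: FOLLOW(L) = { $, ')', ',' }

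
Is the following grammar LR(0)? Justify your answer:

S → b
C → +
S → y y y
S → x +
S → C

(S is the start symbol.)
Yes, the grammar is LR(0)

A grammar is LR(0) if no state in the canonical LR(0) collection has:
  - both a shift item (dot before a terminal) and a complete item (shift-reduce conflict), or
  - two or more complete items (reduce-reduce conflict; the accept item [S' → S .] counts as a complete item here).

Augment with S' → S and build the canonical LR(0) collection (I0 = CLOSURE({[S' → . S]}), then GOTO on every symbol after a dot until no new states appear). It has 10 states:
  I0: { [C → . +], [S → . C], [S → . b], [S → . x +], [S → . y y y], [S' → . S] }  — shift
  I1: { [C → + .] }  — reduce
  I2: { [S → C .] }  — reduce
  I3: { [S' → S .] }  — accept
  I4: { [S → b .] }  — reduce
  I5: { [S → x . +] }  — shift
  I6: { [S → y . y y] }  — shift
  I7: { [S → y y . y] }  — shift
  I8: { [S → y y y .] }  — reduce
  I9: { [S → x + .] }  — reduce

Every state is either a pure shift/goto state or contains exactly one complete item and nothing to shift — no conflicts. The grammar is LR(0).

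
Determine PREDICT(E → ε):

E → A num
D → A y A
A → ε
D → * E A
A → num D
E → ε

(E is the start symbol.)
{ $, 'num', 'y' }

PREDICT(E → ε) = (FIRST(RHS) \ {ε}) ∪ (FOLLOW(E) if ε ∈ FIRST(RHS), i.e. RHS ⇒* ε)
The right-hand side is ε (FIRST(ε) = { ε }), so the predict set is FOLLOW(E) = { $, 'num', 'y' }
PREDICT(E → ε) = { $, 'num', 'y' }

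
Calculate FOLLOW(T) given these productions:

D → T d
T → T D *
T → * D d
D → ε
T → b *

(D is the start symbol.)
To compute FOLLOW(T), find every occurrence of T on a right-hand side N → α T β: add FIRST(β) \ {ε}, and if β is empty or nullable also add FOLLOW(N). Iterate to a fixed point.

In D → T d: T is followed by d, add FIRST(d) \ {ε} = { 'd' }
In T → T D *: T is followed by D '*', add FIRST(D '*') \ {ε} = { '*', 'b' }

Taking the union: FOLLOW(T) = { '*', 'b', 'd' }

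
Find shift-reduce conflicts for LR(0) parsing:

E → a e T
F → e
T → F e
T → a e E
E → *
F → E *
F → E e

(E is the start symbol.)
Yes — I11: [T → a e E .] vs [F → E . *]

A shift-reduce conflict occurs when an LR(0) state has both:
  - a complete (reduce) item [A → α .] (dot at the end), and
  - a shift item [B → β . c γ] (dot before a terminal).

Augment with E' → E and build the canonical LR(0) collection (I0 = CLOSURE({[E' → . E]}), then GOTO on every symbol after a dot until no new states appear). It has 15 states:
  I0: { [E → . *], [E → . a e T], [E' → . E] }  — shift
  I1: { [E → * .] }  — reduce
  I2: { [E' → E .] }  — accept
  I3: { [E → a . e T] }  — shift
  I4: { [E → . *], [E → . a e T], [E → a e . T], [F → . E *], [F → . E e], [F → . e], [T → . F e], [T → . a e E] }  — shift
  I5: { [F → E . *], [F → E . e] }  — shift
  I6: { [T → F . e] }  — shift
  I7: { [E → a e T .] }  — reduce
  I8: { [E → a . e T], [T → a . e E] }  — shift
  I9: { [F → e .] }  — reduce
  I10: { [E → . *], [E → . a e T], [E → a e . T], [F → . E *], [F → . E e], [F → . e], [T → . F e], [T → . a e E], [T → a e . E] }  — shift
  I11: { [F → E . *], [F → E . e], [T → a e E .] }  — shift, reduce
  I12: { [F → E * .] }  — reduce
  I13: { [F → E e .] }  — reduce
  I14: { [T → F e .] }  — reduce

I11 contains reduce item [T → a e E .] and shift items [F → E . *], [F → E . e] — shift-reduce conflict.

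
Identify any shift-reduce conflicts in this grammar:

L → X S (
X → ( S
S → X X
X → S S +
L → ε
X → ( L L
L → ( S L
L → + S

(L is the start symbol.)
A shift-reduce conflict occurs when an LR(0) state has both:
  - a complete (reduce) item [A → α .] (dot at the end), and
  - a shift item [B → β . c γ] (dot before a terminal).

Augment with L' → L and build the canonical LR(0) collection (I0 = CLOSURE({[L' → . L]}), then GOTO on every symbol after a dot until no new states appear). It has 19 states:
  I0: { [L → . ( S L], [L → . + S], [L → . X S (], [L → .], [L' → . L], [S → . X X], [X → . ( L L], [X → . ( S], [X → . S S +] }  — shift, reduce
  I1: { [L → ( . S L], [L → . ( S L], [L → . + S], [L → . X S (], [L → .], [S → . X X], [X → ( . L L], [X → ( . S], [X → . ( L L], [X → . ( S], [X → . S S +] }  — shift, reduce
  I2: { [L → + . S], [S → . X X], [X → . ( L L], [X → . ( S], [X → . S S +] }  — shift
  I3: { [L' → L .] }  — accept
  I4: { [S → . X X], [X → . ( L L], [X → . ( S], [X → . S S +], [X → S . S +] }  — shift
  I5: { [L → X . S (], [S → . X X], [S → X . X], [X → . ( L L], [X → . ( S], [X → . S S +] }  — shift
  I6: { [L → . ( S L], [L → . + S], [L → . X S (], [L → .], [S → . X X], [X → ( . L L], [X → ( . S], [X → . ( L L], [X → . ( S], [X → . S S +] }  — shift, reduce
  I7: { [L → X S . (], [S → . X X], [X → . ( L L], [X → . ( S], [X → . S S +], [X → S . S +] }  — shift
  I8: { [S → . X X], [S → X . X], [S → X X .], [X → . ( L L], [X → . ( S], [X → . S S +] }  — shift, reduce
  I9: { [L → . ( S L], [L → . + S], [L → . X S (], [L → .], [L → X S ( .], [S → . X X], [X → ( . L L], [X → ( . S], [X → . ( L L], [X → . ( S], [X → . S S +] }  — shift, 2 reduces
  I10: { [S → . X X], [X → . ( L L], [X → . ( S], [X → . S S +], [X → S . S +], [X → S S . +] }  — shift
  I11: { [S → . X X], [S → X . X], [X → . ( L L], [X → . ( S], [X → . S S +] }  — shift
  I12: { [X → S S + .] }  — reduce
  I13: { [L → . ( S L], [L → . + S], [L → . X S (], [L → .], [S → . X X], [X → ( L . L], [X → . ( L L], [X → . ( S], [X → . S S +] }  — shift, reduce
  I14: { [S → . X X], [X → ( S .], [X → . ( L L], [X → . ( S], [X → . S S +], [X → S . S +] }  — shift, reduce
  I15: { [X → ( L L .] }  — reduce
  I16: { [L → + S .], [S → . X X], [X → . ( L L], [X → . ( S], [X → . S S +], [X → S . S +] }  — shift, reduce
  I17: { [L → ( S . L], [L → . ( S L], [L → . + S], [L → . X S (], [L → .], [S → . X X], [X → ( S .], [X → . ( L L], [X → . ( S], [X → . S S +], [X → S . S +] }  — shift, 2 reduces
  I18: { [L → ( S L .] }  — reduce

I0 contains reduce item [L → .] and shift items [L → . ( S L], [L → . + S], [X → . ( L L], [X → . ( S] — shift-reduce conflict.
I1 contains reduce item [L → .] and shift items [L → . ( S L], [L → . + S], [X → . ( L L], [X → . ( S] — shift-reduce conflict.
I6 contains reduce item [L → .] and shift items [L → . ( S L], [L → . + S], [X → . ( L L], [X → . ( S] — shift-reduce conflict.
I8 contains reduce item [S → X X .] and shift items [X → . ( L L], [X → . ( S] — shift-reduce conflict.
I9 contains reduce items [L → .], [L → X S ( .] and shift items [L → . ( S L], [L → . + S], [X → . ( L L], [X → . ( S] — shift-reduce conflict.
I13 contains reduce item [L → .] and shift items [L → . ( S L], [L → . + S], [X → . ( L L], [X → . ( S] — shift-reduce conflict.
I14 contains reduce item [X → ( S .] and shift items [X → . ( L L], [X → . ( S] — shift-reduce conflict.
I16 contains reduce item [L → + S .] and shift items [X → . ( L L], [X → . ( S] — shift-reduce conflict.
I17 contains reduce items [L → .], [X → ( S .] and shift items [L → . ( S L], [L → . + S], [X → . ( L L], [X → . ( S] — shift-reduce conflict.

Answer: Yes — I0: [L → .] vs [L → . ( S L]; I1: [L → .] vs [L → . ( S L]; I6: [L → .] vs [L → . ( S L]; I8: [S → X X .] vs [X → . ( L L]; I9: [L → .] vs [L → . ( S L]; I13: [L → .] vs [L → . ( S L]; I14: [X → ( S .] vs [X → . ( L L]; I16: [L → + S .] vs [X → . ( L L]; I17: [L → .] vs [L → . ( S L]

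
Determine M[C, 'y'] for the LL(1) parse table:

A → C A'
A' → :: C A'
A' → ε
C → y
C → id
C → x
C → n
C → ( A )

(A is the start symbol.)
To find M[C, 'y'], we find productions for C where 'y' is in the predict set (PREDICT(N → α) = (FIRST(α) \ {ε}) ∪ (FOLLOW(N) if α ⇒* ε)).

C → y: PREDICT = { 'y' }
  'y' is in predict set, so this production goes in M[C, 'y']
C → id: PREDICT = { 'id' }
C → x: PREDICT = { 'x' }
C → n: PREDICT = { 'n' }
C → ( A ): PREDICT = { '(' }

M[C, 'y'] = C → y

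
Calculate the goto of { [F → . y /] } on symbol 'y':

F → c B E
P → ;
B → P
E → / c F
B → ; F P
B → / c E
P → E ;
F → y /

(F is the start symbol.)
{ [F → y . /] }

GOTO(I, 'y') = CLOSURE({ [A → αX.β] : [A → α.Xβ] ∈ I, X = 'y' })

Items with dot before 'y', with the dot advanced:
  [F → . y /] → [F → y . /]
Closure adds nothing (no advanced item has the dot before a non-terminal).

GOTO = { [F → y . /] }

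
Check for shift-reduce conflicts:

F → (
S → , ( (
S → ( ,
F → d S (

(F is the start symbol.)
No shift-reduce conflicts

A shift-reduce conflict occurs when an LR(0) state has both:
  - a complete (reduce) item [A → α .] (dot at the end), and
  - a shift item [B → β . c γ] (dot before a terminal).

Augment with F' → F and build the canonical LR(0) collection (I0 = CLOSURE({[F' → . F]}), then GOTO on every symbol after a dot until no new states appear). It has 11 states:
  I0: { [F → . (], [F → . d S (], [F' → . F] }  — shift
  I1: { [F → ( .] }  — reduce
  I2: { [F' → F .] }  — accept
  I3: { [F → d . S (], [S → . ( ,], [S → . , ( (] }  — shift
  I4: { [S → ( . ,] }  — shift
  I5: { [S → , . ( (] }  — shift
  I6: { [F → d S . (] }  — shift
  I7: { [F → d S ( .] }  — reduce
  I8: { [S → , ( . (] }  — shift
  I9: { [S → , ( ( .] }  — reduce
  I10: { [S → ( , .] }  — reduce

No state contains both a complete item and a shift item.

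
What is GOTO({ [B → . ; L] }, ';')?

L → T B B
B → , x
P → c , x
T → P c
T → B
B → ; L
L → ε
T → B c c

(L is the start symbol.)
{ [B → . , x], [B → . ; L], [B → ; . L], [L → . T B B], [L → .], [P → . c , x], [T → . B c c], [T → . B], [T → . P c] }

GOTO(I, ';') = CLOSURE({ [A → αX.β] : [A → α.Xβ] ∈ I, X = ';' })

Items with dot before ';', with the dot advanced:
  [B → . ; L] → [B → ; . L]
Closure of the advanced items:
  [B → ; . L] has the dot before L: add [L → . T B B], [L → .]
  [L → . T B B] has the dot before T: add [T → . P c], [T → . B], [T → . B c c]
  [T → . P c] has the dot before P: add [P → . c , x]
  [T → . B] has the dot before B: add [B → . , x], [B → . ; L]

GOTO = { [B → . , x], [B → . ; L], [B → ; . L], [L → . T B B], [L → .], [P → . c , x], [T → . B c c], [T → . B], [T → . P c] }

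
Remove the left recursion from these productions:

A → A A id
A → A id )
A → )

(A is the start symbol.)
A → ) A'
A' → A id A'
A' → id ) A'
A' → ε

A is directly left-recursive. The standard transformation for
  A → A α₁ | ... | A α_m | β₁ | ... | β_n
is
  A  → β₁ A' | ... | β_n A'
  A' → α₁ A' | ... | α_m A' | ε

A → ) becomes A → ) A'
A → A A id becomes A' → A id A'
A → A id ) becomes A' → id ) A'
Add A' → ε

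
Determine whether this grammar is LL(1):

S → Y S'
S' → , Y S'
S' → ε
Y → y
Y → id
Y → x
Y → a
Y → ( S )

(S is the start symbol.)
Relevant sets:
  FOLLOW(S') = { $, ')' }

For S':
  PREDICT(S' → ',' Y S') = { ',' }
  PREDICT(S' → ε) = { $, ')' }
For Y:
  PREDICT(Y → y) = { 'y' }
  PREDICT(Y → id) = { 'id' }
  PREDICT(Y → x) = { 'x' }
  PREDICT(Y → a) = { 'a' }
  PREDICT(Y → '(' S ')') = { '(' }
S has a single production, so nothing to check there.

All predict sets are disjoint. The grammar IS LL(1).

Answer: Yes, the grammar is LL(1).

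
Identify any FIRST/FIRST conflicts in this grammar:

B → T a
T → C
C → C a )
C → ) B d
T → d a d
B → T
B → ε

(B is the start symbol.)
A FIRST/FIRST conflict occurs when two productions N → α and N → β for the same non-terminal have FIRST(α) ∩ FIRST(β) ≠ ∅ (with ε ∈ FIRST of a nullable right-hand side, so two nullable alternatives also conflict).

FIRST sets of the non-terminals at (or reachable through a nullable prefix from) the front of some alternative:
  FIRST(T) = { ')', 'd' }
  FIRST(C) = { ')' }

Productions for B:
  B → T a: FIRST = { ')', 'd' }
  B → T: FIRST = { ')', 'd' }
  B → ε: FIRST = { ε }
Productions for T:
  T → C: FIRST = { ')' }
  T → d a d: FIRST = { 'd' }
Productions for C:
  C → C a ): FIRST = { ')' }
  C → ) B d: FIRST = { ')' }

Conflict for B: B → T a and B → T
  Overlap: { ')', 'd' }
Conflict for C: C → C a ) and C → ) B d
  Overlap: { ')' }

Answer: Yes. B → T a / B → T on { ')', 'd' }; C → C a ')' / C → ')' B d on { ')' }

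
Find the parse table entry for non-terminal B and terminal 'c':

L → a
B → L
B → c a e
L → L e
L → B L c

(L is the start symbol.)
B → L, B → c a e

To find M[B, 'c'], we find productions for B where 'c' is in the predict set (PREDICT(N → α) = (FIRST(α) \ {ε}) ∪ (FOLLOW(N) if α ⇒* ε)).

Relevant sets:
  FIRST(L) = { 'a', 'c' }

B → L: PREDICT = { 'a', 'c' }
  'c' is in predict set, so this production goes in M[B, 'c']
B → c a e: PREDICT = { 'c' }
  'c' is in predict set, so this production goes in M[B, 'c']

M[B, 'c'] = B → L, B → c a e  (a multiply-defined cell — the grammar is not LL(1))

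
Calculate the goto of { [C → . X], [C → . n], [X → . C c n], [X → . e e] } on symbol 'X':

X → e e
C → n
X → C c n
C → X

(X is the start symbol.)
GOTO(I, 'X') = CLOSURE({ [A → αX.β] : [A → α.Xβ] ∈ I, X = 'X' })

Items with dot before 'X', with the dot advanced:
  [C → . X] → [C → X .]
Closure adds nothing (no advanced item has the dot before a non-terminal).

GOTO = { [C → X .] }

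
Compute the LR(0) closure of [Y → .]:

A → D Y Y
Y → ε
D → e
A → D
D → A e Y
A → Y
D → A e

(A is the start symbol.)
Start with: [Y → .]
The dot is at the end, so nothing is added.

CLOSURE = { [Y → .] }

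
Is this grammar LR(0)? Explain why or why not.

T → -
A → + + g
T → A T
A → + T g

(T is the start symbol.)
Yes, the grammar is LR(0)

A grammar is LR(0) if no state in the canonical LR(0) collection has:
  - both a shift item (dot before a terminal) and a complete item (shift-reduce conflict), or
  - two or more complete items (reduce-reduce conflict; the accept item [T' → T .] counts as a complete item here).

Augment with T' → T and build the canonical LR(0) collection (I0 = CLOSURE({[T' → . T]}), then GOTO on every symbol after a dot until no new states appear). It has 10 states:
  I0: { [A → . + + g], [A → . + T g], [T → . -], [T → . A T], [T' → . T] }  — shift
  I1: { [A → + . + g], [A → + . T g], [A → . + + g], [A → . + T g], [T → . -], [T → . A T] }  — shift
  I2: { [T → - .] }  — reduce
  I3: { [A → . + + g], [A → . + T g], [T → . -], [T → . A T], [T → A . T] }  — shift
  I4: { [T' → T .] }  — accept
  I5: { [T → A T .] }  — reduce
  I6: { [A → + + . g], [A → + . + g], [A → + . T g], [A → . + + g], [A → . + T g], [T → . -], [T → . A T] }  — shift
  I7: { [A → + T . g] }  — shift
  I8: { [A → + T g .] }  — reduce
  I9: { [A → + + g .] }  — reduce

Every state is either a pure shift/goto state or contains exactly one complete item and nothing to shift — no conflicts. The grammar is LR(0).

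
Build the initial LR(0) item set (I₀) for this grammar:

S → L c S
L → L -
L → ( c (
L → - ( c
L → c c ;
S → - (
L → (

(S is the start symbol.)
{ [L → . ( c (], [L → . (], [L → . - ( c], [L → . L -], [L → . c c ;], [S → . - (], [S → . L c S], [S' → . S] }

First, augment the grammar with S' → S
I₀ = CLOSURE({ [S' → . S] }):
  [S' → . S] has the dot before S: add [S → . L c S], [S → . - (]
  [S → . L c S] has the dot before L: add [L → . L -], [L → . ( c (], [L → . - ( c], [L → . c c ;], [L → . (]
No further items can be added.

I₀ = { [L → . ( c (], [L → . (], [L → . - ( c], [L → . L -], [L → . c c ;], [S → . - (], [S → . L c S], [S' → . S] }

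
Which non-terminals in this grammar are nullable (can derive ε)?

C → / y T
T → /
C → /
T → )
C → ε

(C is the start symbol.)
{ 'C' }

A non-terminal is nullable if it can derive ε (the empty string): either it has an ε-production, or it has a production whose right-hand side consists entirely of nullable non-terminals.

ε-productions: C → ε
So C is immediately nullable.
No further non-terminal can be added: every production for the remaining non-terminals contains a terminal or a non-nullable non-terminal.
Nullable = { 'C' }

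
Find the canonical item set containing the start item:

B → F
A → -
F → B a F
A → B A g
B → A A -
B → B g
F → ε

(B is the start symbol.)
{ [A → . -], [A → . B A g], [B → . A A -], [B → . B g], [B → . F], [B' → . B], [F → . B a F], [F → .] }

First, augment the grammar with B' → B
I₀ = CLOSURE({ [B' → . B] }):
  [B' → . B] has the dot before B: add [B → . F], [B → . A A -], [B → . B g]
  [B → . F] has the dot before F: add [F → . B a F], [F → .]
  [B → . A A -] has the dot before A: add [A → . -], [A → . B A g]
No further items can be added.

I₀ = { [A → . -], [A → . B A g], [B → . A A -], [B → . B g], [B → . F], [B' → . B], [F → . B a F], [F → .] }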